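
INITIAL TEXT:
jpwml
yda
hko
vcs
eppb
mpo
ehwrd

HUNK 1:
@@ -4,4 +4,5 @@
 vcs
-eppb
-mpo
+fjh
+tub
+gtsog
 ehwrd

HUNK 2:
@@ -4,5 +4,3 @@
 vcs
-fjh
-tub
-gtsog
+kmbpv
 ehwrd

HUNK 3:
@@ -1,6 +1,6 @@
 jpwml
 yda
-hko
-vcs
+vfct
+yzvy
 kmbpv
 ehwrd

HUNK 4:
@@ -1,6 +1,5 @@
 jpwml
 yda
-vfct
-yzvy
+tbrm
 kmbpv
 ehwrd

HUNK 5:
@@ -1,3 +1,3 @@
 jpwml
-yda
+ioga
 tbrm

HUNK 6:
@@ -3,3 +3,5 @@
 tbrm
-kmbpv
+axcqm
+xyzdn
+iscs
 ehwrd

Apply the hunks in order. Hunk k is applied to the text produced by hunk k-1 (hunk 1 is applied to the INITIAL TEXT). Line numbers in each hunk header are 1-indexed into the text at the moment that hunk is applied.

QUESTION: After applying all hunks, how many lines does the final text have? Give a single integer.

Answer: 7

Derivation:
Hunk 1: at line 4 remove [eppb,mpo] add [fjh,tub,gtsog] -> 8 lines: jpwml yda hko vcs fjh tub gtsog ehwrd
Hunk 2: at line 4 remove [fjh,tub,gtsog] add [kmbpv] -> 6 lines: jpwml yda hko vcs kmbpv ehwrd
Hunk 3: at line 1 remove [hko,vcs] add [vfct,yzvy] -> 6 lines: jpwml yda vfct yzvy kmbpv ehwrd
Hunk 4: at line 1 remove [vfct,yzvy] add [tbrm] -> 5 lines: jpwml yda tbrm kmbpv ehwrd
Hunk 5: at line 1 remove [yda] add [ioga] -> 5 lines: jpwml ioga tbrm kmbpv ehwrd
Hunk 6: at line 3 remove [kmbpv] add [axcqm,xyzdn,iscs] -> 7 lines: jpwml ioga tbrm axcqm xyzdn iscs ehwrd
Final line count: 7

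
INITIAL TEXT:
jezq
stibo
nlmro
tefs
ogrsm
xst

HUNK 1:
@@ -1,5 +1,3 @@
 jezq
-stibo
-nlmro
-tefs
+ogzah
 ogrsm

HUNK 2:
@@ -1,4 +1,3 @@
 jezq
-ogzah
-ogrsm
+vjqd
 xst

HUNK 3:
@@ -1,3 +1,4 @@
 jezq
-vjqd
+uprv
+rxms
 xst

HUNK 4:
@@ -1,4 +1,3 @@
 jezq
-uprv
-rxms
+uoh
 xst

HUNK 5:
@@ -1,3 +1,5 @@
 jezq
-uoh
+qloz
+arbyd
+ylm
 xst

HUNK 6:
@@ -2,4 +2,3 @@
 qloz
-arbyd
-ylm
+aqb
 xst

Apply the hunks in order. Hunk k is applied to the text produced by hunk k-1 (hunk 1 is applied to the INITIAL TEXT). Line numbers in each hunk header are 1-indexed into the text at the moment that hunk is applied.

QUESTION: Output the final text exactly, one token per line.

Hunk 1: at line 1 remove [stibo,nlmro,tefs] add [ogzah] -> 4 lines: jezq ogzah ogrsm xst
Hunk 2: at line 1 remove [ogzah,ogrsm] add [vjqd] -> 3 lines: jezq vjqd xst
Hunk 3: at line 1 remove [vjqd] add [uprv,rxms] -> 4 lines: jezq uprv rxms xst
Hunk 4: at line 1 remove [uprv,rxms] add [uoh] -> 3 lines: jezq uoh xst
Hunk 5: at line 1 remove [uoh] add [qloz,arbyd,ylm] -> 5 lines: jezq qloz arbyd ylm xst
Hunk 6: at line 2 remove [arbyd,ylm] add [aqb] -> 4 lines: jezq qloz aqb xst

Answer: jezq
qloz
aqb
xst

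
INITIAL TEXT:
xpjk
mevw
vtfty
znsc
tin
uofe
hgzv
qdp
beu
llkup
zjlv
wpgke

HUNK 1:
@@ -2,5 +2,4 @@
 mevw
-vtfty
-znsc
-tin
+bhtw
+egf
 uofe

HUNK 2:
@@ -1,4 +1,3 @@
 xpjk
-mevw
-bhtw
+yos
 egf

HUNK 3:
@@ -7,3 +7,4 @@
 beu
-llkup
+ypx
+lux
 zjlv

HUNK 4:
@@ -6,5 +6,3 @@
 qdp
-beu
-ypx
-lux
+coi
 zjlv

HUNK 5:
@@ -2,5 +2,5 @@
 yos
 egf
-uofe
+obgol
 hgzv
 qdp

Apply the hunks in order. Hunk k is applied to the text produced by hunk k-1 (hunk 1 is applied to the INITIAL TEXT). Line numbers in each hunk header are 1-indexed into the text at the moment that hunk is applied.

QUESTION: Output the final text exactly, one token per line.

Answer: xpjk
yos
egf
obgol
hgzv
qdp
coi
zjlv
wpgke

Derivation:
Hunk 1: at line 2 remove [vtfty,znsc,tin] add [bhtw,egf] -> 11 lines: xpjk mevw bhtw egf uofe hgzv qdp beu llkup zjlv wpgke
Hunk 2: at line 1 remove [mevw,bhtw] add [yos] -> 10 lines: xpjk yos egf uofe hgzv qdp beu llkup zjlv wpgke
Hunk 3: at line 7 remove [llkup] add [ypx,lux] -> 11 lines: xpjk yos egf uofe hgzv qdp beu ypx lux zjlv wpgke
Hunk 4: at line 6 remove [beu,ypx,lux] add [coi] -> 9 lines: xpjk yos egf uofe hgzv qdp coi zjlv wpgke
Hunk 5: at line 2 remove [uofe] add [obgol] -> 9 lines: xpjk yos egf obgol hgzv qdp coi zjlv wpgke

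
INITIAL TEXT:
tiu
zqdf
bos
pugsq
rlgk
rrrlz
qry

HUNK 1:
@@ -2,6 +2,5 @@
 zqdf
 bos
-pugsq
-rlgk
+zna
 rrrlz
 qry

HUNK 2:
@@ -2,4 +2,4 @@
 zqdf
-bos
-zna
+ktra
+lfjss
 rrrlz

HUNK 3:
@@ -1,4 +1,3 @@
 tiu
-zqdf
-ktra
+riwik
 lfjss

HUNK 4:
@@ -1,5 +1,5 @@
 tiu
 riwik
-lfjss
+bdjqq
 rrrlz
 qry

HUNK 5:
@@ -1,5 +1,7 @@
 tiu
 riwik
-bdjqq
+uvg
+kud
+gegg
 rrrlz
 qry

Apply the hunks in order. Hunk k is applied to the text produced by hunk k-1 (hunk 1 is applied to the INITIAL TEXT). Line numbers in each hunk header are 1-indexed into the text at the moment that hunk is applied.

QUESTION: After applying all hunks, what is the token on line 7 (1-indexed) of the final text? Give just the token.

Answer: qry

Derivation:
Hunk 1: at line 2 remove [pugsq,rlgk] add [zna] -> 6 lines: tiu zqdf bos zna rrrlz qry
Hunk 2: at line 2 remove [bos,zna] add [ktra,lfjss] -> 6 lines: tiu zqdf ktra lfjss rrrlz qry
Hunk 3: at line 1 remove [zqdf,ktra] add [riwik] -> 5 lines: tiu riwik lfjss rrrlz qry
Hunk 4: at line 1 remove [lfjss] add [bdjqq] -> 5 lines: tiu riwik bdjqq rrrlz qry
Hunk 5: at line 1 remove [bdjqq] add [uvg,kud,gegg] -> 7 lines: tiu riwik uvg kud gegg rrrlz qry
Final line 7: qry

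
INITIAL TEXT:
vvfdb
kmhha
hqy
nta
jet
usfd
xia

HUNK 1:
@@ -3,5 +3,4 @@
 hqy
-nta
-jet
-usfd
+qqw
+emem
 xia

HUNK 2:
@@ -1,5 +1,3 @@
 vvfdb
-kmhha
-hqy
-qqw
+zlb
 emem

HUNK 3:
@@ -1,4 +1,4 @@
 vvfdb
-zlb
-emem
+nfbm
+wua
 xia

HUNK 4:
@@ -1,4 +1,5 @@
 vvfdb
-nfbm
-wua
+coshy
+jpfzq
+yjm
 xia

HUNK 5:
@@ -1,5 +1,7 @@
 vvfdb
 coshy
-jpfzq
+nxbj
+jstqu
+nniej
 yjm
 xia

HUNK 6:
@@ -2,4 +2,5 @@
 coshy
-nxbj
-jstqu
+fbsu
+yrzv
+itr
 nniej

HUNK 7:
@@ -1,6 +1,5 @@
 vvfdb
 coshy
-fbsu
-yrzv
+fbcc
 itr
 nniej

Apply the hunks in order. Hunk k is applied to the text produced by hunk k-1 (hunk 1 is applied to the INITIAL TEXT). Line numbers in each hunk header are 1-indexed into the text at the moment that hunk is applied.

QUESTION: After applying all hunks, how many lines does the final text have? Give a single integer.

Answer: 7

Derivation:
Hunk 1: at line 3 remove [nta,jet,usfd] add [qqw,emem] -> 6 lines: vvfdb kmhha hqy qqw emem xia
Hunk 2: at line 1 remove [kmhha,hqy,qqw] add [zlb] -> 4 lines: vvfdb zlb emem xia
Hunk 3: at line 1 remove [zlb,emem] add [nfbm,wua] -> 4 lines: vvfdb nfbm wua xia
Hunk 4: at line 1 remove [nfbm,wua] add [coshy,jpfzq,yjm] -> 5 lines: vvfdb coshy jpfzq yjm xia
Hunk 5: at line 1 remove [jpfzq] add [nxbj,jstqu,nniej] -> 7 lines: vvfdb coshy nxbj jstqu nniej yjm xia
Hunk 6: at line 2 remove [nxbj,jstqu] add [fbsu,yrzv,itr] -> 8 lines: vvfdb coshy fbsu yrzv itr nniej yjm xia
Hunk 7: at line 1 remove [fbsu,yrzv] add [fbcc] -> 7 lines: vvfdb coshy fbcc itr nniej yjm xia
Final line count: 7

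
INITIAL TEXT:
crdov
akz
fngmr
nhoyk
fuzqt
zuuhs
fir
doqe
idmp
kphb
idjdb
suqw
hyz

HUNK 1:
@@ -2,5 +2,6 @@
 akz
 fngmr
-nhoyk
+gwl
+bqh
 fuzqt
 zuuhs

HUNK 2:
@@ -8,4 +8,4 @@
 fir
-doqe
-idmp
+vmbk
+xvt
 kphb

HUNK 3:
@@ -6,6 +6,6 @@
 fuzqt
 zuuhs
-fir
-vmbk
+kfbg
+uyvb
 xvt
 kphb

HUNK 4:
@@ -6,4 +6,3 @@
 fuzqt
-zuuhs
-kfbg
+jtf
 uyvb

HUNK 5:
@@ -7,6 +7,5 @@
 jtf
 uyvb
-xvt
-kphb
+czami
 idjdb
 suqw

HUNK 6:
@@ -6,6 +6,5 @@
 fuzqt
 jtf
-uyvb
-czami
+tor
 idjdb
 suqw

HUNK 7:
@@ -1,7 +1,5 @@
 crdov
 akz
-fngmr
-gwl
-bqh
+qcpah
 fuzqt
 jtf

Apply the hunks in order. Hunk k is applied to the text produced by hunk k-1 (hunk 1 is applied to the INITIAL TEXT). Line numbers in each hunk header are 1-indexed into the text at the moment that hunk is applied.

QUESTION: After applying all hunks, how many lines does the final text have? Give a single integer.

Hunk 1: at line 2 remove [nhoyk] add [gwl,bqh] -> 14 lines: crdov akz fngmr gwl bqh fuzqt zuuhs fir doqe idmp kphb idjdb suqw hyz
Hunk 2: at line 8 remove [doqe,idmp] add [vmbk,xvt] -> 14 lines: crdov akz fngmr gwl bqh fuzqt zuuhs fir vmbk xvt kphb idjdb suqw hyz
Hunk 3: at line 6 remove [fir,vmbk] add [kfbg,uyvb] -> 14 lines: crdov akz fngmr gwl bqh fuzqt zuuhs kfbg uyvb xvt kphb idjdb suqw hyz
Hunk 4: at line 6 remove [zuuhs,kfbg] add [jtf] -> 13 lines: crdov akz fngmr gwl bqh fuzqt jtf uyvb xvt kphb idjdb suqw hyz
Hunk 5: at line 7 remove [xvt,kphb] add [czami] -> 12 lines: crdov akz fngmr gwl bqh fuzqt jtf uyvb czami idjdb suqw hyz
Hunk 6: at line 6 remove [uyvb,czami] add [tor] -> 11 lines: crdov akz fngmr gwl bqh fuzqt jtf tor idjdb suqw hyz
Hunk 7: at line 1 remove [fngmr,gwl,bqh] add [qcpah] -> 9 lines: crdov akz qcpah fuzqt jtf tor idjdb suqw hyz
Final line count: 9

Answer: 9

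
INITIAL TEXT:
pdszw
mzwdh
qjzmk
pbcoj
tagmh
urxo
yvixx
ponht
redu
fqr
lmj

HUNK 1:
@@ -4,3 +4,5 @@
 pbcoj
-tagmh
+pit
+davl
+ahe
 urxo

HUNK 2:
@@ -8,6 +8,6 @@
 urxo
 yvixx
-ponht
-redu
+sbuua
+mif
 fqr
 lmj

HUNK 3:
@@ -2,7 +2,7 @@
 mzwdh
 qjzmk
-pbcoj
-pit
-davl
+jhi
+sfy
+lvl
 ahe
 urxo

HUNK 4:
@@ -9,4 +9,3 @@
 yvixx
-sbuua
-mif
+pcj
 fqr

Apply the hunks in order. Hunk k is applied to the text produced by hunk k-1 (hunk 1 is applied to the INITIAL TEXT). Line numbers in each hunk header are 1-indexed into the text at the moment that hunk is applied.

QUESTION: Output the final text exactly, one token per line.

Answer: pdszw
mzwdh
qjzmk
jhi
sfy
lvl
ahe
urxo
yvixx
pcj
fqr
lmj

Derivation:
Hunk 1: at line 4 remove [tagmh] add [pit,davl,ahe] -> 13 lines: pdszw mzwdh qjzmk pbcoj pit davl ahe urxo yvixx ponht redu fqr lmj
Hunk 2: at line 8 remove [ponht,redu] add [sbuua,mif] -> 13 lines: pdszw mzwdh qjzmk pbcoj pit davl ahe urxo yvixx sbuua mif fqr lmj
Hunk 3: at line 2 remove [pbcoj,pit,davl] add [jhi,sfy,lvl] -> 13 lines: pdszw mzwdh qjzmk jhi sfy lvl ahe urxo yvixx sbuua mif fqr lmj
Hunk 4: at line 9 remove [sbuua,mif] add [pcj] -> 12 lines: pdszw mzwdh qjzmk jhi sfy lvl ahe urxo yvixx pcj fqr lmj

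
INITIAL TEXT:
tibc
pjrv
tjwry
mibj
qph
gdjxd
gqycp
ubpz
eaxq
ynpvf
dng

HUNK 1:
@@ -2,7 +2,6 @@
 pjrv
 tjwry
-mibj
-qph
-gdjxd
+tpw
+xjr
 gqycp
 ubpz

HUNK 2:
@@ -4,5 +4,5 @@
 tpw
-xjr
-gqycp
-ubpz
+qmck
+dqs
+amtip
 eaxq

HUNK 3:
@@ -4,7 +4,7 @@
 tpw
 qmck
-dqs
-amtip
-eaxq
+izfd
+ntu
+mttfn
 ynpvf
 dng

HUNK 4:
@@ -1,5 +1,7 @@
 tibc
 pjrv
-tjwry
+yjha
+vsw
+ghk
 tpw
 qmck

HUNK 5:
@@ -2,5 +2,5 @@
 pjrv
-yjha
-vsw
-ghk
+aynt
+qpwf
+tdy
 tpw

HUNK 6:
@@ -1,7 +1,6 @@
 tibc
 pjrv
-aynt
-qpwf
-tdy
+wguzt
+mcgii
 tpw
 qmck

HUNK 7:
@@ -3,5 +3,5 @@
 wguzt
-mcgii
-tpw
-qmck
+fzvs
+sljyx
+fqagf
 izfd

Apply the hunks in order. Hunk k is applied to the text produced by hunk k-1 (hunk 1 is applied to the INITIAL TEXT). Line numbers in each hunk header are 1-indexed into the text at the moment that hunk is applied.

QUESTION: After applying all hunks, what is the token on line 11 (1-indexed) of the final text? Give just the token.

Answer: dng

Derivation:
Hunk 1: at line 2 remove [mibj,qph,gdjxd] add [tpw,xjr] -> 10 lines: tibc pjrv tjwry tpw xjr gqycp ubpz eaxq ynpvf dng
Hunk 2: at line 4 remove [xjr,gqycp,ubpz] add [qmck,dqs,amtip] -> 10 lines: tibc pjrv tjwry tpw qmck dqs amtip eaxq ynpvf dng
Hunk 3: at line 4 remove [dqs,amtip,eaxq] add [izfd,ntu,mttfn] -> 10 lines: tibc pjrv tjwry tpw qmck izfd ntu mttfn ynpvf dng
Hunk 4: at line 1 remove [tjwry] add [yjha,vsw,ghk] -> 12 lines: tibc pjrv yjha vsw ghk tpw qmck izfd ntu mttfn ynpvf dng
Hunk 5: at line 2 remove [yjha,vsw,ghk] add [aynt,qpwf,tdy] -> 12 lines: tibc pjrv aynt qpwf tdy tpw qmck izfd ntu mttfn ynpvf dng
Hunk 6: at line 1 remove [aynt,qpwf,tdy] add [wguzt,mcgii] -> 11 lines: tibc pjrv wguzt mcgii tpw qmck izfd ntu mttfn ynpvf dng
Hunk 7: at line 3 remove [mcgii,tpw,qmck] add [fzvs,sljyx,fqagf] -> 11 lines: tibc pjrv wguzt fzvs sljyx fqagf izfd ntu mttfn ynpvf dng
Final line 11: dng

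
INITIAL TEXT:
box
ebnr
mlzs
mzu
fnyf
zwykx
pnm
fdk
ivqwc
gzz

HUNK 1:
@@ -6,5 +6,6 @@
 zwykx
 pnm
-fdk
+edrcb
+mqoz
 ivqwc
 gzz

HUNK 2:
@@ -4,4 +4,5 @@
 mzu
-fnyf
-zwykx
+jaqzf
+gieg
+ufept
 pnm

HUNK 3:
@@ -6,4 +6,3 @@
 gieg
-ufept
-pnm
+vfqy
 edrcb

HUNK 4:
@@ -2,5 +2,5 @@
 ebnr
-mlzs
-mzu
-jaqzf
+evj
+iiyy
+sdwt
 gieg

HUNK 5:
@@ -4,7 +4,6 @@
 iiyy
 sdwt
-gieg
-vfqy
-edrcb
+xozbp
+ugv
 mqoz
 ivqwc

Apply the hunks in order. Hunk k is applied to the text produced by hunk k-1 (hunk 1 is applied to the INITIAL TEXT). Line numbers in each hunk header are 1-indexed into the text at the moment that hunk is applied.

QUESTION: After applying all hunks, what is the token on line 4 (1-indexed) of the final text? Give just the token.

Answer: iiyy

Derivation:
Hunk 1: at line 6 remove [fdk] add [edrcb,mqoz] -> 11 lines: box ebnr mlzs mzu fnyf zwykx pnm edrcb mqoz ivqwc gzz
Hunk 2: at line 4 remove [fnyf,zwykx] add [jaqzf,gieg,ufept] -> 12 lines: box ebnr mlzs mzu jaqzf gieg ufept pnm edrcb mqoz ivqwc gzz
Hunk 3: at line 6 remove [ufept,pnm] add [vfqy] -> 11 lines: box ebnr mlzs mzu jaqzf gieg vfqy edrcb mqoz ivqwc gzz
Hunk 4: at line 2 remove [mlzs,mzu,jaqzf] add [evj,iiyy,sdwt] -> 11 lines: box ebnr evj iiyy sdwt gieg vfqy edrcb mqoz ivqwc gzz
Hunk 5: at line 4 remove [gieg,vfqy,edrcb] add [xozbp,ugv] -> 10 lines: box ebnr evj iiyy sdwt xozbp ugv mqoz ivqwc gzz
Final line 4: iiyy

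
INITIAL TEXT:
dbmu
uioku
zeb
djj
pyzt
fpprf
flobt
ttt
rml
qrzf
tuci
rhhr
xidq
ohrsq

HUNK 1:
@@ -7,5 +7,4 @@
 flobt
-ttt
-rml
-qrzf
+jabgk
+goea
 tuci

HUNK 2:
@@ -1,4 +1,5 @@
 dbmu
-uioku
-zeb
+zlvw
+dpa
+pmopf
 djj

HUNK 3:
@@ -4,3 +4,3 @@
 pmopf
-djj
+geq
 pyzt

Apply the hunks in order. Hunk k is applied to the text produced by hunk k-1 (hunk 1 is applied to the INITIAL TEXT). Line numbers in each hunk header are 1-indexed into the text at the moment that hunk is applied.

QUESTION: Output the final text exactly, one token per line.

Hunk 1: at line 7 remove [ttt,rml,qrzf] add [jabgk,goea] -> 13 lines: dbmu uioku zeb djj pyzt fpprf flobt jabgk goea tuci rhhr xidq ohrsq
Hunk 2: at line 1 remove [uioku,zeb] add [zlvw,dpa,pmopf] -> 14 lines: dbmu zlvw dpa pmopf djj pyzt fpprf flobt jabgk goea tuci rhhr xidq ohrsq
Hunk 3: at line 4 remove [djj] add [geq] -> 14 lines: dbmu zlvw dpa pmopf geq pyzt fpprf flobt jabgk goea tuci rhhr xidq ohrsq

Answer: dbmu
zlvw
dpa
pmopf
geq
pyzt
fpprf
flobt
jabgk
goea
tuci
rhhr
xidq
ohrsq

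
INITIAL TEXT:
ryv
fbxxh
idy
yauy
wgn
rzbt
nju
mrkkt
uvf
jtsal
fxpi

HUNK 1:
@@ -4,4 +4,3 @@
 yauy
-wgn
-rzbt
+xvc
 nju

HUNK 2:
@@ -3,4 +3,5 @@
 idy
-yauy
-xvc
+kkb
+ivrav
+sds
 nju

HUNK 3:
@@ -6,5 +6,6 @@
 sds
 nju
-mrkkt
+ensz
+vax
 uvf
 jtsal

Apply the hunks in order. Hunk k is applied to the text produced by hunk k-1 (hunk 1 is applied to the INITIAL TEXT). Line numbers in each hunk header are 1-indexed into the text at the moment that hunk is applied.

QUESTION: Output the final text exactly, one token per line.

Hunk 1: at line 4 remove [wgn,rzbt] add [xvc] -> 10 lines: ryv fbxxh idy yauy xvc nju mrkkt uvf jtsal fxpi
Hunk 2: at line 3 remove [yauy,xvc] add [kkb,ivrav,sds] -> 11 lines: ryv fbxxh idy kkb ivrav sds nju mrkkt uvf jtsal fxpi
Hunk 3: at line 6 remove [mrkkt] add [ensz,vax] -> 12 lines: ryv fbxxh idy kkb ivrav sds nju ensz vax uvf jtsal fxpi

Answer: ryv
fbxxh
idy
kkb
ivrav
sds
nju
ensz
vax
uvf
jtsal
fxpi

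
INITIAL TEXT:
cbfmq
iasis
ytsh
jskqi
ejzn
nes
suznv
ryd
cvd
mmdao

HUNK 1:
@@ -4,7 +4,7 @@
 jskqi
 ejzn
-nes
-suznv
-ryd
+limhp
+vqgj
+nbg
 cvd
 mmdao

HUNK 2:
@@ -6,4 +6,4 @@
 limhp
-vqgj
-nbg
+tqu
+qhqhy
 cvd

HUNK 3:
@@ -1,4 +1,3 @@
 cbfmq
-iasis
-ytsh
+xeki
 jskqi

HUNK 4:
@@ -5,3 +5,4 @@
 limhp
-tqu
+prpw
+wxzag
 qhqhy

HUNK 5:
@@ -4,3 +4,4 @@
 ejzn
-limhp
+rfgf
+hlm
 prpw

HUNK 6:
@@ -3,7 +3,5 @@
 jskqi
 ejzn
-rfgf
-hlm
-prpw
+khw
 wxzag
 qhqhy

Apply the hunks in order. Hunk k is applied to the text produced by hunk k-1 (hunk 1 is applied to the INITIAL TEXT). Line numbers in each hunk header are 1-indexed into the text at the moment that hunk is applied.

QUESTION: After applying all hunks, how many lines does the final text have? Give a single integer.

Answer: 9

Derivation:
Hunk 1: at line 4 remove [nes,suznv,ryd] add [limhp,vqgj,nbg] -> 10 lines: cbfmq iasis ytsh jskqi ejzn limhp vqgj nbg cvd mmdao
Hunk 2: at line 6 remove [vqgj,nbg] add [tqu,qhqhy] -> 10 lines: cbfmq iasis ytsh jskqi ejzn limhp tqu qhqhy cvd mmdao
Hunk 3: at line 1 remove [iasis,ytsh] add [xeki] -> 9 lines: cbfmq xeki jskqi ejzn limhp tqu qhqhy cvd mmdao
Hunk 4: at line 5 remove [tqu] add [prpw,wxzag] -> 10 lines: cbfmq xeki jskqi ejzn limhp prpw wxzag qhqhy cvd mmdao
Hunk 5: at line 4 remove [limhp] add [rfgf,hlm] -> 11 lines: cbfmq xeki jskqi ejzn rfgf hlm prpw wxzag qhqhy cvd mmdao
Hunk 6: at line 3 remove [rfgf,hlm,prpw] add [khw] -> 9 lines: cbfmq xeki jskqi ejzn khw wxzag qhqhy cvd mmdao
Final line count: 9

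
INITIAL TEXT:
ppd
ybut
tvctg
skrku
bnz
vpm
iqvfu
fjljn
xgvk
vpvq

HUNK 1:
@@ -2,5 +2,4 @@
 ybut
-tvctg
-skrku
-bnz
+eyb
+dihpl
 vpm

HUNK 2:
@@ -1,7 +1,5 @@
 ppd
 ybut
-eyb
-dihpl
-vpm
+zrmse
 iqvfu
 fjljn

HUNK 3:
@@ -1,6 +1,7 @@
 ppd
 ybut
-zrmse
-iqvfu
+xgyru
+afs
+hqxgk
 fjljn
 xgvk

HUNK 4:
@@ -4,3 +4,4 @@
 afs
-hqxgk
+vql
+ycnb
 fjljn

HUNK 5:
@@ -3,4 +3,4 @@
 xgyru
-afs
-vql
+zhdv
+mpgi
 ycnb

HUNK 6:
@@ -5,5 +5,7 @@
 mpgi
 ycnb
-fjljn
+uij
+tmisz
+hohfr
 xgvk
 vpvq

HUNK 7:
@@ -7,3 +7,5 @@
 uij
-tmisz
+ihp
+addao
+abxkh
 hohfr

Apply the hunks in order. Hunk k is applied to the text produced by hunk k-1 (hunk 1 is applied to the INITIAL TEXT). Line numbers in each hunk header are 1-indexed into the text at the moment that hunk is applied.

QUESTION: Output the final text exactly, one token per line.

Hunk 1: at line 2 remove [tvctg,skrku,bnz] add [eyb,dihpl] -> 9 lines: ppd ybut eyb dihpl vpm iqvfu fjljn xgvk vpvq
Hunk 2: at line 1 remove [eyb,dihpl,vpm] add [zrmse] -> 7 lines: ppd ybut zrmse iqvfu fjljn xgvk vpvq
Hunk 3: at line 1 remove [zrmse,iqvfu] add [xgyru,afs,hqxgk] -> 8 lines: ppd ybut xgyru afs hqxgk fjljn xgvk vpvq
Hunk 4: at line 4 remove [hqxgk] add [vql,ycnb] -> 9 lines: ppd ybut xgyru afs vql ycnb fjljn xgvk vpvq
Hunk 5: at line 3 remove [afs,vql] add [zhdv,mpgi] -> 9 lines: ppd ybut xgyru zhdv mpgi ycnb fjljn xgvk vpvq
Hunk 6: at line 5 remove [fjljn] add [uij,tmisz,hohfr] -> 11 lines: ppd ybut xgyru zhdv mpgi ycnb uij tmisz hohfr xgvk vpvq
Hunk 7: at line 7 remove [tmisz] add [ihp,addao,abxkh] -> 13 lines: ppd ybut xgyru zhdv mpgi ycnb uij ihp addao abxkh hohfr xgvk vpvq

Answer: ppd
ybut
xgyru
zhdv
mpgi
ycnb
uij
ihp
addao
abxkh
hohfr
xgvk
vpvq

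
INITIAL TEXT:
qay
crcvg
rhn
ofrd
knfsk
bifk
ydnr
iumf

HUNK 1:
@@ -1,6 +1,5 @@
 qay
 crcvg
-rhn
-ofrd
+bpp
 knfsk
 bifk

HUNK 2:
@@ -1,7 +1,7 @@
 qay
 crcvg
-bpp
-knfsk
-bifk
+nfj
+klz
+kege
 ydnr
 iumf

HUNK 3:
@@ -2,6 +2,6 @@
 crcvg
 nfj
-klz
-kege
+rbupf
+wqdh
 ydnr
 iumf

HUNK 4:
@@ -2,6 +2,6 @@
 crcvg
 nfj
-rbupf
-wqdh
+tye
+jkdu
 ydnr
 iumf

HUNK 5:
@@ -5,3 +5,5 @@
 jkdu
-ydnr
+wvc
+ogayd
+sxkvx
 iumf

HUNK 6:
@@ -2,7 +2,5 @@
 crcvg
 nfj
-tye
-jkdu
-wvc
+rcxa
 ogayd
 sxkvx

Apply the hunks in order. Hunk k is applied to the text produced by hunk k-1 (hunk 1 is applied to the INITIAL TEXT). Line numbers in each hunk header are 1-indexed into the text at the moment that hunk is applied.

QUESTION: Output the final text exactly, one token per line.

Hunk 1: at line 1 remove [rhn,ofrd] add [bpp] -> 7 lines: qay crcvg bpp knfsk bifk ydnr iumf
Hunk 2: at line 1 remove [bpp,knfsk,bifk] add [nfj,klz,kege] -> 7 lines: qay crcvg nfj klz kege ydnr iumf
Hunk 3: at line 2 remove [klz,kege] add [rbupf,wqdh] -> 7 lines: qay crcvg nfj rbupf wqdh ydnr iumf
Hunk 4: at line 2 remove [rbupf,wqdh] add [tye,jkdu] -> 7 lines: qay crcvg nfj tye jkdu ydnr iumf
Hunk 5: at line 5 remove [ydnr] add [wvc,ogayd,sxkvx] -> 9 lines: qay crcvg nfj tye jkdu wvc ogayd sxkvx iumf
Hunk 6: at line 2 remove [tye,jkdu,wvc] add [rcxa] -> 7 lines: qay crcvg nfj rcxa ogayd sxkvx iumf

Answer: qay
crcvg
nfj
rcxa
ogayd
sxkvx
iumf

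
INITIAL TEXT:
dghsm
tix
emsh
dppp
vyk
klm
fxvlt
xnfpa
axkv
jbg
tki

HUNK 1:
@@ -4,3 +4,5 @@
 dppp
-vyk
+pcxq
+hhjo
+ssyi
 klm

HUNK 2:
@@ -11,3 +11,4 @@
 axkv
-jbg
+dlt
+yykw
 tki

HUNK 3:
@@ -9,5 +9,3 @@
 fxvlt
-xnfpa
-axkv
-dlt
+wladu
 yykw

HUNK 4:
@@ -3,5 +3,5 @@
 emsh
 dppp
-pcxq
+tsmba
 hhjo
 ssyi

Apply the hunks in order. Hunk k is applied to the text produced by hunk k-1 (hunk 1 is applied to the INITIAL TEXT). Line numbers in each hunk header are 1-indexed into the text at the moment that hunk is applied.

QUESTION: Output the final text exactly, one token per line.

Hunk 1: at line 4 remove [vyk] add [pcxq,hhjo,ssyi] -> 13 lines: dghsm tix emsh dppp pcxq hhjo ssyi klm fxvlt xnfpa axkv jbg tki
Hunk 2: at line 11 remove [jbg] add [dlt,yykw] -> 14 lines: dghsm tix emsh dppp pcxq hhjo ssyi klm fxvlt xnfpa axkv dlt yykw tki
Hunk 3: at line 9 remove [xnfpa,axkv,dlt] add [wladu] -> 12 lines: dghsm tix emsh dppp pcxq hhjo ssyi klm fxvlt wladu yykw tki
Hunk 4: at line 3 remove [pcxq] add [tsmba] -> 12 lines: dghsm tix emsh dppp tsmba hhjo ssyi klm fxvlt wladu yykw tki

Answer: dghsm
tix
emsh
dppp
tsmba
hhjo
ssyi
klm
fxvlt
wladu
yykw
tki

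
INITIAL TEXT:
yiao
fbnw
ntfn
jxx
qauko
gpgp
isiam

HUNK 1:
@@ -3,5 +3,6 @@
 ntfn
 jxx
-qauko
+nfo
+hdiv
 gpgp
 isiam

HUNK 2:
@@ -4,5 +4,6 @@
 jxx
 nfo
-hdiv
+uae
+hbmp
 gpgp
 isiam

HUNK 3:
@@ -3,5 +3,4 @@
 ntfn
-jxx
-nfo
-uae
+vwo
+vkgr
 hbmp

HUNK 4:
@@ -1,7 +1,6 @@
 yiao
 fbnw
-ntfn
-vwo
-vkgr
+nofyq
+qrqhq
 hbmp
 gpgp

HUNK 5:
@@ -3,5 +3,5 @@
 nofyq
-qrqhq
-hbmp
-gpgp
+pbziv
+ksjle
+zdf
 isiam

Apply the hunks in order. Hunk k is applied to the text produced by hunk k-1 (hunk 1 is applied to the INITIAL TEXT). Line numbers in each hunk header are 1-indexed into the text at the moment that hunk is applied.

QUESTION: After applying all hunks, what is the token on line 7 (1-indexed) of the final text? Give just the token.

Answer: isiam

Derivation:
Hunk 1: at line 3 remove [qauko] add [nfo,hdiv] -> 8 lines: yiao fbnw ntfn jxx nfo hdiv gpgp isiam
Hunk 2: at line 4 remove [hdiv] add [uae,hbmp] -> 9 lines: yiao fbnw ntfn jxx nfo uae hbmp gpgp isiam
Hunk 3: at line 3 remove [jxx,nfo,uae] add [vwo,vkgr] -> 8 lines: yiao fbnw ntfn vwo vkgr hbmp gpgp isiam
Hunk 4: at line 1 remove [ntfn,vwo,vkgr] add [nofyq,qrqhq] -> 7 lines: yiao fbnw nofyq qrqhq hbmp gpgp isiam
Hunk 5: at line 3 remove [qrqhq,hbmp,gpgp] add [pbziv,ksjle,zdf] -> 7 lines: yiao fbnw nofyq pbziv ksjle zdf isiam
Final line 7: isiam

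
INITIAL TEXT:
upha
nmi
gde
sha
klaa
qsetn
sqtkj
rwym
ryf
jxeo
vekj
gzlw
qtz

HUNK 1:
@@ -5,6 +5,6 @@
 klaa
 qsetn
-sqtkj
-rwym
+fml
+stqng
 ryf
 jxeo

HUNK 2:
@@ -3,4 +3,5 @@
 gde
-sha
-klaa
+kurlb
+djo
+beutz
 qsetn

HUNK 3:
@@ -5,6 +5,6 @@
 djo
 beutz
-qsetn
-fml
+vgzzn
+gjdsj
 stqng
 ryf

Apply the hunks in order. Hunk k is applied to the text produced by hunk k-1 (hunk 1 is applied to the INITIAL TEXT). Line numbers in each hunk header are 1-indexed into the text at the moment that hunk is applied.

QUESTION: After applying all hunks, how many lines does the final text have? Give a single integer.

Answer: 14

Derivation:
Hunk 1: at line 5 remove [sqtkj,rwym] add [fml,stqng] -> 13 lines: upha nmi gde sha klaa qsetn fml stqng ryf jxeo vekj gzlw qtz
Hunk 2: at line 3 remove [sha,klaa] add [kurlb,djo,beutz] -> 14 lines: upha nmi gde kurlb djo beutz qsetn fml stqng ryf jxeo vekj gzlw qtz
Hunk 3: at line 5 remove [qsetn,fml] add [vgzzn,gjdsj] -> 14 lines: upha nmi gde kurlb djo beutz vgzzn gjdsj stqng ryf jxeo vekj gzlw qtz
Final line count: 14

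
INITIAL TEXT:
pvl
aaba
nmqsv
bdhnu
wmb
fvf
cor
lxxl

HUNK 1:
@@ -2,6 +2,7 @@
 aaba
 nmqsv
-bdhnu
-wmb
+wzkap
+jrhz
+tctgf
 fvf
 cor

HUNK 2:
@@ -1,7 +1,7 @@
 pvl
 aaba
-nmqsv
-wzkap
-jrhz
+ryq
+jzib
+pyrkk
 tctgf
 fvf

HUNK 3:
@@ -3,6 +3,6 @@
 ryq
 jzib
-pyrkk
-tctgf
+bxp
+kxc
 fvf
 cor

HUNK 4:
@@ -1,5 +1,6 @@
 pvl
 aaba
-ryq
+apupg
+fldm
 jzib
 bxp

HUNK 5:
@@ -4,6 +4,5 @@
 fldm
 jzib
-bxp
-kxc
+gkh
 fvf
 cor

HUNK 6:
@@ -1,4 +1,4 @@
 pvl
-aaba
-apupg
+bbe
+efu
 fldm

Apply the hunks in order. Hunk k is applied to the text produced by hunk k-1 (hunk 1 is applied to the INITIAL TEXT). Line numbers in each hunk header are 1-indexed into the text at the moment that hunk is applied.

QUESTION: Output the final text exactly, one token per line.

Answer: pvl
bbe
efu
fldm
jzib
gkh
fvf
cor
lxxl

Derivation:
Hunk 1: at line 2 remove [bdhnu,wmb] add [wzkap,jrhz,tctgf] -> 9 lines: pvl aaba nmqsv wzkap jrhz tctgf fvf cor lxxl
Hunk 2: at line 1 remove [nmqsv,wzkap,jrhz] add [ryq,jzib,pyrkk] -> 9 lines: pvl aaba ryq jzib pyrkk tctgf fvf cor lxxl
Hunk 3: at line 3 remove [pyrkk,tctgf] add [bxp,kxc] -> 9 lines: pvl aaba ryq jzib bxp kxc fvf cor lxxl
Hunk 4: at line 1 remove [ryq] add [apupg,fldm] -> 10 lines: pvl aaba apupg fldm jzib bxp kxc fvf cor lxxl
Hunk 5: at line 4 remove [bxp,kxc] add [gkh] -> 9 lines: pvl aaba apupg fldm jzib gkh fvf cor lxxl
Hunk 6: at line 1 remove [aaba,apupg] add [bbe,efu] -> 9 lines: pvl bbe efu fldm jzib gkh fvf cor lxxl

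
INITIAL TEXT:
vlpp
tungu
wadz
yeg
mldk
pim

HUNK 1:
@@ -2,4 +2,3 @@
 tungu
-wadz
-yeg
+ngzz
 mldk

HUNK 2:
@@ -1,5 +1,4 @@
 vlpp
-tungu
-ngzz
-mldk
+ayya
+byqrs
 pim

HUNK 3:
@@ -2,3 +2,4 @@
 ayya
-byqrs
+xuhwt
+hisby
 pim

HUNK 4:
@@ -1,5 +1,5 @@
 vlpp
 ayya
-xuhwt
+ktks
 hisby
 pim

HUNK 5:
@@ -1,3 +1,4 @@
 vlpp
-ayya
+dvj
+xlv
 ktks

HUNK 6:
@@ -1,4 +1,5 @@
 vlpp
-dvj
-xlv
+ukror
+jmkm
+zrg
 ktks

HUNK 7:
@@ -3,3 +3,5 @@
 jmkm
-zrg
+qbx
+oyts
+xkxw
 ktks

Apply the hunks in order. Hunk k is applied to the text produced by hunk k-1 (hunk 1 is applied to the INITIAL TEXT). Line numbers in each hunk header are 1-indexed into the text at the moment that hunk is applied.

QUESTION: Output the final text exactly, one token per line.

Hunk 1: at line 2 remove [wadz,yeg] add [ngzz] -> 5 lines: vlpp tungu ngzz mldk pim
Hunk 2: at line 1 remove [tungu,ngzz,mldk] add [ayya,byqrs] -> 4 lines: vlpp ayya byqrs pim
Hunk 3: at line 2 remove [byqrs] add [xuhwt,hisby] -> 5 lines: vlpp ayya xuhwt hisby pim
Hunk 4: at line 1 remove [xuhwt] add [ktks] -> 5 lines: vlpp ayya ktks hisby pim
Hunk 5: at line 1 remove [ayya] add [dvj,xlv] -> 6 lines: vlpp dvj xlv ktks hisby pim
Hunk 6: at line 1 remove [dvj,xlv] add [ukror,jmkm,zrg] -> 7 lines: vlpp ukror jmkm zrg ktks hisby pim
Hunk 7: at line 3 remove [zrg] add [qbx,oyts,xkxw] -> 9 lines: vlpp ukror jmkm qbx oyts xkxw ktks hisby pim

Answer: vlpp
ukror
jmkm
qbx
oyts
xkxw
ktks
hisby
pim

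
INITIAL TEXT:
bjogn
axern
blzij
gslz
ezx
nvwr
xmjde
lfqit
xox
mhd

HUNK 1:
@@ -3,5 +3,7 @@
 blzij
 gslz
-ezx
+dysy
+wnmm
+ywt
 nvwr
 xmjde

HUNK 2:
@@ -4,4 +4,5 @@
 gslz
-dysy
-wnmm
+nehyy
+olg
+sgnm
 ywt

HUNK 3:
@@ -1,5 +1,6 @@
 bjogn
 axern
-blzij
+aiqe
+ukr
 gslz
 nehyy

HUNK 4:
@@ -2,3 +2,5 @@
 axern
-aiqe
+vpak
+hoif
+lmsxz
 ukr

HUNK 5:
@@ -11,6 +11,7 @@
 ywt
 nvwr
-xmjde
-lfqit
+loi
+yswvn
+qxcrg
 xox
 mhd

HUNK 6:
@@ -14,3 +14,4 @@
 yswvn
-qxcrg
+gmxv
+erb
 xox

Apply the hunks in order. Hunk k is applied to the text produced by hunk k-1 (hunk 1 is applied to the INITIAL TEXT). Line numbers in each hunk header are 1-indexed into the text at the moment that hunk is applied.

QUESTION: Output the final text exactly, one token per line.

Answer: bjogn
axern
vpak
hoif
lmsxz
ukr
gslz
nehyy
olg
sgnm
ywt
nvwr
loi
yswvn
gmxv
erb
xox
mhd

Derivation:
Hunk 1: at line 3 remove [ezx] add [dysy,wnmm,ywt] -> 12 lines: bjogn axern blzij gslz dysy wnmm ywt nvwr xmjde lfqit xox mhd
Hunk 2: at line 4 remove [dysy,wnmm] add [nehyy,olg,sgnm] -> 13 lines: bjogn axern blzij gslz nehyy olg sgnm ywt nvwr xmjde lfqit xox mhd
Hunk 3: at line 1 remove [blzij] add [aiqe,ukr] -> 14 lines: bjogn axern aiqe ukr gslz nehyy olg sgnm ywt nvwr xmjde lfqit xox mhd
Hunk 4: at line 2 remove [aiqe] add [vpak,hoif,lmsxz] -> 16 lines: bjogn axern vpak hoif lmsxz ukr gslz nehyy olg sgnm ywt nvwr xmjde lfqit xox mhd
Hunk 5: at line 11 remove [xmjde,lfqit] add [loi,yswvn,qxcrg] -> 17 lines: bjogn axern vpak hoif lmsxz ukr gslz nehyy olg sgnm ywt nvwr loi yswvn qxcrg xox mhd
Hunk 6: at line 14 remove [qxcrg] add [gmxv,erb] -> 18 lines: bjogn axern vpak hoif lmsxz ukr gslz nehyy olg sgnm ywt nvwr loi yswvn gmxv erb xox mhd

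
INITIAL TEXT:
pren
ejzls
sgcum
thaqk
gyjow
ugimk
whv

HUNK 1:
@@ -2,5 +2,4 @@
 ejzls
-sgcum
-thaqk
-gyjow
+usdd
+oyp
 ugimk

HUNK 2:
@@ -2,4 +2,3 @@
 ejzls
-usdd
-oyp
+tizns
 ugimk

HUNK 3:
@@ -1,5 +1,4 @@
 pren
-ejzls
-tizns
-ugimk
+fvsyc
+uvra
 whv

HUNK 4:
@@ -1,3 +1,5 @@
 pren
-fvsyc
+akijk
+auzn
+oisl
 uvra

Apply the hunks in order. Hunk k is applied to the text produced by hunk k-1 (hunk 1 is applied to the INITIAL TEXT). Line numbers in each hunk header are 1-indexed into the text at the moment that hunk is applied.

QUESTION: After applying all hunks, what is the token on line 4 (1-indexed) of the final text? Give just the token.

Hunk 1: at line 2 remove [sgcum,thaqk,gyjow] add [usdd,oyp] -> 6 lines: pren ejzls usdd oyp ugimk whv
Hunk 2: at line 2 remove [usdd,oyp] add [tizns] -> 5 lines: pren ejzls tizns ugimk whv
Hunk 3: at line 1 remove [ejzls,tizns,ugimk] add [fvsyc,uvra] -> 4 lines: pren fvsyc uvra whv
Hunk 4: at line 1 remove [fvsyc] add [akijk,auzn,oisl] -> 6 lines: pren akijk auzn oisl uvra whv
Final line 4: oisl

Answer: oisl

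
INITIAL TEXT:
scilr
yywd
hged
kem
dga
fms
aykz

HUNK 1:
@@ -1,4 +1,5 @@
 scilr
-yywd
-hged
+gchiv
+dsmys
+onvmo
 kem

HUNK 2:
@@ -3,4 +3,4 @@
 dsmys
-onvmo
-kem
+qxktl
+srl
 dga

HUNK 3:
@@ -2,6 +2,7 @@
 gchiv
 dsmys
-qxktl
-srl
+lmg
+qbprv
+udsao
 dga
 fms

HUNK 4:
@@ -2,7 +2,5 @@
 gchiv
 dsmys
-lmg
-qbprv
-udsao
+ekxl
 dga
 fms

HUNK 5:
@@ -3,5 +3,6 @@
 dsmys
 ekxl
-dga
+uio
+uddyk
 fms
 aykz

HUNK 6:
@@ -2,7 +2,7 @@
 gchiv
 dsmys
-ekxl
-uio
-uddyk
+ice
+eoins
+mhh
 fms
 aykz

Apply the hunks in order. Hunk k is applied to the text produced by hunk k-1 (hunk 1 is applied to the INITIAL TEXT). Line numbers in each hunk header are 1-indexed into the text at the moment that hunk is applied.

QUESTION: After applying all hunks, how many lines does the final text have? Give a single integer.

Hunk 1: at line 1 remove [yywd,hged] add [gchiv,dsmys,onvmo] -> 8 lines: scilr gchiv dsmys onvmo kem dga fms aykz
Hunk 2: at line 3 remove [onvmo,kem] add [qxktl,srl] -> 8 lines: scilr gchiv dsmys qxktl srl dga fms aykz
Hunk 3: at line 2 remove [qxktl,srl] add [lmg,qbprv,udsao] -> 9 lines: scilr gchiv dsmys lmg qbprv udsao dga fms aykz
Hunk 4: at line 2 remove [lmg,qbprv,udsao] add [ekxl] -> 7 lines: scilr gchiv dsmys ekxl dga fms aykz
Hunk 5: at line 3 remove [dga] add [uio,uddyk] -> 8 lines: scilr gchiv dsmys ekxl uio uddyk fms aykz
Hunk 6: at line 2 remove [ekxl,uio,uddyk] add [ice,eoins,mhh] -> 8 lines: scilr gchiv dsmys ice eoins mhh fms aykz
Final line count: 8

Answer: 8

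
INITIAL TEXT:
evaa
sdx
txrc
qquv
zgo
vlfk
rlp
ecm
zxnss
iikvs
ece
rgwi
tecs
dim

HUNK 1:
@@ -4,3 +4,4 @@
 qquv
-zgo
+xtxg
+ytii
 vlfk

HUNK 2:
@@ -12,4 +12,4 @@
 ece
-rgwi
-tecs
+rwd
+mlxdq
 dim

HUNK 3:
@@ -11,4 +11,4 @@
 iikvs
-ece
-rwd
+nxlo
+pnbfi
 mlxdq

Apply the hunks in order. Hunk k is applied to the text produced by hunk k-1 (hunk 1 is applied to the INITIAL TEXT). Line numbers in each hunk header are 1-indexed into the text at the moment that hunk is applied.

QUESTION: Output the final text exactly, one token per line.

Answer: evaa
sdx
txrc
qquv
xtxg
ytii
vlfk
rlp
ecm
zxnss
iikvs
nxlo
pnbfi
mlxdq
dim

Derivation:
Hunk 1: at line 4 remove [zgo] add [xtxg,ytii] -> 15 lines: evaa sdx txrc qquv xtxg ytii vlfk rlp ecm zxnss iikvs ece rgwi tecs dim
Hunk 2: at line 12 remove [rgwi,tecs] add [rwd,mlxdq] -> 15 lines: evaa sdx txrc qquv xtxg ytii vlfk rlp ecm zxnss iikvs ece rwd mlxdq dim
Hunk 3: at line 11 remove [ece,rwd] add [nxlo,pnbfi] -> 15 lines: evaa sdx txrc qquv xtxg ytii vlfk rlp ecm zxnss iikvs nxlo pnbfi mlxdq dim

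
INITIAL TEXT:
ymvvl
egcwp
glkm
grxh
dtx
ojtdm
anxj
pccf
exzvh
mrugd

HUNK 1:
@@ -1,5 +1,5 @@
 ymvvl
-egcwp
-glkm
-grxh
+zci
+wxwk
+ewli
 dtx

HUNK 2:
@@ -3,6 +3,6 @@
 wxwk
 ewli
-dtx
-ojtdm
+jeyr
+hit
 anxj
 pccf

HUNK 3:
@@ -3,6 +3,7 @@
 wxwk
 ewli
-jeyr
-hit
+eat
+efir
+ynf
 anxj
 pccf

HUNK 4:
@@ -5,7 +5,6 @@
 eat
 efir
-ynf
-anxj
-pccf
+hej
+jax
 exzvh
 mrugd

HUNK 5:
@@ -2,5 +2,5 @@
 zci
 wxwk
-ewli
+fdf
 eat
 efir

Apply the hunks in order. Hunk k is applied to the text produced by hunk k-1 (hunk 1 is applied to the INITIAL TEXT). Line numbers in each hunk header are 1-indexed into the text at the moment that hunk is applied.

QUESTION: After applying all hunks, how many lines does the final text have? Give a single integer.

Answer: 10

Derivation:
Hunk 1: at line 1 remove [egcwp,glkm,grxh] add [zci,wxwk,ewli] -> 10 lines: ymvvl zci wxwk ewli dtx ojtdm anxj pccf exzvh mrugd
Hunk 2: at line 3 remove [dtx,ojtdm] add [jeyr,hit] -> 10 lines: ymvvl zci wxwk ewli jeyr hit anxj pccf exzvh mrugd
Hunk 3: at line 3 remove [jeyr,hit] add [eat,efir,ynf] -> 11 lines: ymvvl zci wxwk ewli eat efir ynf anxj pccf exzvh mrugd
Hunk 4: at line 5 remove [ynf,anxj,pccf] add [hej,jax] -> 10 lines: ymvvl zci wxwk ewli eat efir hej jax exzvh mrugd
Hunk 5: at line 2 remove [ewli] add [fdf] -> 10 lines: ymvvl zci wxwk fdf eat efir hej jax exzvh mrugd
Final line count: 10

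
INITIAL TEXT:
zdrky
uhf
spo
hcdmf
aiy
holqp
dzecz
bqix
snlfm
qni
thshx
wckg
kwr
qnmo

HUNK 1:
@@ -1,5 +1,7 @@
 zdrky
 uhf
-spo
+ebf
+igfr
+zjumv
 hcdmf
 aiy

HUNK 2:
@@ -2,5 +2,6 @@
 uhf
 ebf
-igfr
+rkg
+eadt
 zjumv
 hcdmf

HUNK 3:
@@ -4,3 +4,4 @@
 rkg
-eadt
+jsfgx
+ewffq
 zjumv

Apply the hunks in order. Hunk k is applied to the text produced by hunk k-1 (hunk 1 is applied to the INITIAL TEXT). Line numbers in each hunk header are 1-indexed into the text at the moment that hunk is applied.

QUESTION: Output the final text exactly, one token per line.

Hunk 1: at line 1 remove [spo] add [ebf,igfr,zjumv] -> 16 lines: zdrky uhf ebf igfr zjumv hcdmf aiy holqp dzecz bqix snlfm qni thshx wckg kwr qnmo
Hunk 2: at line 2 remove [igfr] add [rkg,eadt] -> 17 lines: zdrky uhf ebf rkg eadt zjumv hcdmf aiy holqp dzecz bqix snlfm qni thshx wckg kwr qnmo
Hunk 3: at line 4 remove [eadt] add [jsfgx,ewffq] -> 18 lines: zdrky uhf ebf rkg jsfgx ewffq zjumv hcdmf aiy holqp dzecz bqix snlfm qni thshx wckg kwr qnmo

Answer: zdrky
uhf
ebf
rkg
jsfgx
ewffq
zjumv
hcdmf
aiy
holqp
dzecz
bqix
snlfm
qni
thshx
wckg
kwr
qnmo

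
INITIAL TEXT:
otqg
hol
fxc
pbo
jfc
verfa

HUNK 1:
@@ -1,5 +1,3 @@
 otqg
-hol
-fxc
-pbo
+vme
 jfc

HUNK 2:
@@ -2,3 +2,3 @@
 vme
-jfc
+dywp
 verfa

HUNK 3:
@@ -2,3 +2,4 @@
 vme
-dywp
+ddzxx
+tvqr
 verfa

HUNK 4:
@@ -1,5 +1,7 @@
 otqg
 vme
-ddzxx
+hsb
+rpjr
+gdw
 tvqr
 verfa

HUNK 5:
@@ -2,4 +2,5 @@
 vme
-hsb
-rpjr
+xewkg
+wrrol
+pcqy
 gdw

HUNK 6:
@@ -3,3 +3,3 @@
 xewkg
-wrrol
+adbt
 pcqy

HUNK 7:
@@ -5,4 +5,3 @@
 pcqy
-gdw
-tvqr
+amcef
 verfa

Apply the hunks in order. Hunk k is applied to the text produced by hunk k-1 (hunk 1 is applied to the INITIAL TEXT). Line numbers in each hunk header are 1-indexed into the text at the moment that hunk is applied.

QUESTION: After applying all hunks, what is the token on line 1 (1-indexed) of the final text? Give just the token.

Answer: otqg

Derivation:
Hunk 1: at line 1 remove [hol,fxc,pbo] add [vme] -> 4 lines: otqg vme jfc verfa
Hunk 2: at line 2 remove [jfc] add [dywp] -> 4 lines: otqg vme dywp verfa
Hunk 3: at line 2 remove [dywp] add [ddzxx,tvqr] -> 5 lines: otqg vme ddzxx tvqr verfa
Hunk 4: at line 1 remove [ddzxx] add [hsb,rpjr,gdw] -> 7 lines: otqg vme hsb rpjr gdw tvqr verfa
Hunk 5: at line 2 remove [hsb,rpjr] add [xewkg,wrrol,pcqy] -> 8 lines: otqg vme xewkg wrrol pcqy gdw tvqr verfa
Hunk 6: at line 3 remove [wrrol] add [adbt] -> 8 lines: otqg vme xewkg adbt pcqy gdw tvqr verfa
Hunk 7: at line 5 remove [gdw,tvqr] add [amcef] -> 7 lines: otqg vme xewkg adbt pcqy amcef verfa
Final line 1: otqg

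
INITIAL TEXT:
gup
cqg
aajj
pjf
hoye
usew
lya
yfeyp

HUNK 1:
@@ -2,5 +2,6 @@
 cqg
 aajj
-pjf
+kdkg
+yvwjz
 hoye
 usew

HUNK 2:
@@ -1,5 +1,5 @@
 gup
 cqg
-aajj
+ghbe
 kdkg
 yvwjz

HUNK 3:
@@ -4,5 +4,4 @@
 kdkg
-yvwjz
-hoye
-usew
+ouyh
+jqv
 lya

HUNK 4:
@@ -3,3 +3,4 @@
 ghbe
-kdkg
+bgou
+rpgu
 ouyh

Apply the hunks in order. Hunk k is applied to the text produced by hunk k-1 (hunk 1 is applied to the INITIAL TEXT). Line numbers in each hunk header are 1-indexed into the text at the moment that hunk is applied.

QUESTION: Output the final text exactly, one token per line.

Answer: gup
cqg
ghbe
bgou
rpgu
ouyh
jqv
lya
yfeyp

Derivation:
Hunk 1: at line 2 remove [pjf] add [kdkg,yvwjz] -> 9 lines: gup cqg aajj kdkg yvwjz hoye usew lya yfeyp
Hunk 2: at line 1 remove [aajj] add [ghbe] -> 9 lines: gup cqg ghbe kdkg yvwjz hoye usew lya yfeyp
Hunk 3: at line 4 remove [yvwjz,hoye,usew] add [ouyh,jqv] -> 8 lines: gup cqg ghbe kdkg ouyh jqv lya yfeyp
Hunk 4: at line 3 remove [kdkg] add [bgou,rpgu] -> 9 lines: gup cqg ghbe bgou rpgu ouyh jqv lya yfeyp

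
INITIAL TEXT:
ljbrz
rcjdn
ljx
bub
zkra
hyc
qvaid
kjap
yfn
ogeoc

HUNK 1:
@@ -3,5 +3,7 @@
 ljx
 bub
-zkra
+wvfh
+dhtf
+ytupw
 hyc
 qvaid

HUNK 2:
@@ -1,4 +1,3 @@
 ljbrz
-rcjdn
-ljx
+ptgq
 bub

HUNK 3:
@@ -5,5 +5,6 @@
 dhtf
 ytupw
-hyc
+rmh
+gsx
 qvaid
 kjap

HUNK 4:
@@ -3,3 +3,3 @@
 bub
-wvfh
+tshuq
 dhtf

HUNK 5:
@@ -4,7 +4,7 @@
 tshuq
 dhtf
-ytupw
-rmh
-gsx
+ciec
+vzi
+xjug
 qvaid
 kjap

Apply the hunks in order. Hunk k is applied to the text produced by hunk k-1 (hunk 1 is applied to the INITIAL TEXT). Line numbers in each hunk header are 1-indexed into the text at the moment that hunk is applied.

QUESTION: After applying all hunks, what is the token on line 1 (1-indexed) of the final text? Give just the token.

Hunk 1: at line 3 remove [zkra] add [wvfh,dhtf,ytupw] -> 12 lines: ljbrz rcjdn ljx bub wvfh dhtf ytupw hyc qvaid kjap yfn ogeoc
Hunk 2: at line 1 remove [rcjdn,ljx] add [ptgq] -> 11 lines: ljbrz ptgq bub wvfh dhtf ytupw hyc qvaid kjap yfn ogeoc
Hunk 3: at line 5 remove [hyc] add [rmh,gsx] -> 12 lines: ljbrz ptgq bub wvfh dhtf ytupw rmh gsx qvaid kjap yfn ogeoc
Hunk 4: at line 3 remove [wvfh] add [tshuq] -> 12 lines: ljbrz ptgq bub tshuq dhtf ytupw rmh gsx qvaid kjap yfn ogeoc
Hunk 5: at line 4 remove [ytupw,rmh,gsx] add [ciec,vzi,xjug] -> 12 lines: ljbrz ptgq bub tshuq dhtf ciec vzi xjug qvaid kjap yfn ogeoc
Final line 1: ljbrz

Answer: ljbrz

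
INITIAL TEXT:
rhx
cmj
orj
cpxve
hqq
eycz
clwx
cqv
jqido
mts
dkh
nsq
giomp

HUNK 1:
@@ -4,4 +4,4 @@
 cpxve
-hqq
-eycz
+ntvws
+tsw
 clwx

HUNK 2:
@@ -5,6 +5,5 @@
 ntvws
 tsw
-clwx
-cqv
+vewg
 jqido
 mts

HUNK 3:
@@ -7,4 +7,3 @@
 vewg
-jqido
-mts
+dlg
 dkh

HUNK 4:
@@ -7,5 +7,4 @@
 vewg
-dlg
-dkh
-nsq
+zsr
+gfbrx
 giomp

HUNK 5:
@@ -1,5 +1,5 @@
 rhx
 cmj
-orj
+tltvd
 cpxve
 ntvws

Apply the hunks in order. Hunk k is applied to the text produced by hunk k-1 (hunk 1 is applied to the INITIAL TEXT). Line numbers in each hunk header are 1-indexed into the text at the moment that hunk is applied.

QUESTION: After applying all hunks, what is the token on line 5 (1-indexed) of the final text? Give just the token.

Answer: ntvws

Derivation:
Hunk 1: at line 4 remove [hqq,eycz] add [ntvws,tsw] -> 13 lines: rhx cmj orj cpxve ntvws tsw clwx cqv jqido mts dkh nsq giomp
Hunk 2: at line 5 remove [clwx,cqv] add [vewg] -> 12 lines: rhx cmj orj cpxve ntvws tsw vewg jqido mts dkh nsq giomp
Hunk 3: at line 7 remove [jqido,mts] add [dlg] -> 11 lines: rhx cmj orj cpxve ntvws tsw vewg dlg dkh nsq giomp
Hunk 4: at line 7 remove [dlg,dkh,nsq] add [zsr,gfbrx] -> 10 lines: rhx cmj orj cpxve ntvws tsw vewg zsr gfbrx giomp
Hunk 5: at line 1 remove [orj] add [tltvd] -> 10 lines: rhx cmj tltvd cpxve ntvws tsw vewg zsr gfbrx giomp
Final line 5: ntvws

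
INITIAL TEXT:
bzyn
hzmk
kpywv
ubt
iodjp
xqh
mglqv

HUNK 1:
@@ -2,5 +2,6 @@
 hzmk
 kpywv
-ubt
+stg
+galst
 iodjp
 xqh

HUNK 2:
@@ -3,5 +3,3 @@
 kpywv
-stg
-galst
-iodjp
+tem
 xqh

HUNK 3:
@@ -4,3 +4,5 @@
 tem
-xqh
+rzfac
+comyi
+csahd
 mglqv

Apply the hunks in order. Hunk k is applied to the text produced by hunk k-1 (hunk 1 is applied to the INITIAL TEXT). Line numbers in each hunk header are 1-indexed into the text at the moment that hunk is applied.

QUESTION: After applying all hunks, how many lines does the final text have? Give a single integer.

Hunk 1: at line 2 remove [ubt] add [stg,galst] -> 8 lines: bzyn hzmk kpywv stg galst iodjp xqh mglqv
Hunk 2: at line 3 remove [stg,galst,iodjp] add [tem] -> 6 lines: bzyn hzmk kpywv tem xqh mglqv
Hunk 3: at line 4 remove [xqh] add [rzfac,comyi,csahd] -> 8 lines: bzyn hzmk kpywv tem rzfac comyi csahd mglqv
Final line count: 8

Answer: 8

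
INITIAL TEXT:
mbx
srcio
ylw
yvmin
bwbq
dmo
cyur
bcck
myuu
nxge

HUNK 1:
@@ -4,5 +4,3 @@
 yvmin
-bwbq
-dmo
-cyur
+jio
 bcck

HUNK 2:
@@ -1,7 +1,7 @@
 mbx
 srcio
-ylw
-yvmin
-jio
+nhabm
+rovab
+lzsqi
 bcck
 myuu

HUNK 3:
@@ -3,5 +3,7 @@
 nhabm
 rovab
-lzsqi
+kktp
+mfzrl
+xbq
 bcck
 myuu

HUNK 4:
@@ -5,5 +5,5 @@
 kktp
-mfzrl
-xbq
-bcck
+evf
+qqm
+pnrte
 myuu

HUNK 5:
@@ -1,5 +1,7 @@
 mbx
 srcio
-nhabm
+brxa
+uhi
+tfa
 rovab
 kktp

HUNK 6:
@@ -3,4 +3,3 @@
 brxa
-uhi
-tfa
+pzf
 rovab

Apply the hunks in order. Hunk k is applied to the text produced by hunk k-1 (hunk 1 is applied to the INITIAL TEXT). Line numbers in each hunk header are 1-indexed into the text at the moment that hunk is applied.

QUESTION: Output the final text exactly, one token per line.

Hunk 1: at line 4 remove [bwbq,dmo,cyur] add [jio] -> 8 lines: mbx srcio ylw yvmin jio bcck myuu nxge
Hunk 2: at line 1 remove [ylw,yvmin,jio] add [nhabm,rovab,lzsqi] -> 8 lines: mbx srcio nhabm rovab lzsqi bcck myuu nxge
Hunk 3: at line 3 remove [lzsqi] add [kktp,mfzrl,xbq] -> 10 lines: mbx srcio nhabm rovab kktp mfzrl xbq bcck myuu nxge
Hunk 4: at line 5 remove [mfzrl,xbq,bcck] add [evf,qqm,pnrte] -> 10 lines: mbx srcio nhabm rovab kktp evf qqm pnrte myuu nxge
Hunk 5: at line 1 remove [nhabm] add [brxa,uhi,tfa] -> 12 lines: mbx srcio brxa uhi tfa rovab kktp evf qqm pnrte myuu nxge
Hunk 6: at line 3 remove [uhi,tfa] add [pzf] -> 11 lines: mbx srcio brxa pzf rovab kktp evf qqm pnrte myuu nxge

Answer: mbx
srcio
brxa
pzf
rovab
kktp
evf
qqm
pnrte
myuu
nxge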